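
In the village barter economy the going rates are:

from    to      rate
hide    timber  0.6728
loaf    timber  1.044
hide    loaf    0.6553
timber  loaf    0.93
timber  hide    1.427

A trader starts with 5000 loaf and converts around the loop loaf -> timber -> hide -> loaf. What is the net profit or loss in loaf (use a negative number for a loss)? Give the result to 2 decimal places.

-118.71

5000 loaf × 1.044 = 5220 timber
5220 timber × 1.427 = 7448.94 hide
7448.94 hide × 0.6553 = 4881.290382 loaf
Net change: 4881.290382 − 5000 = -118.709618 loaf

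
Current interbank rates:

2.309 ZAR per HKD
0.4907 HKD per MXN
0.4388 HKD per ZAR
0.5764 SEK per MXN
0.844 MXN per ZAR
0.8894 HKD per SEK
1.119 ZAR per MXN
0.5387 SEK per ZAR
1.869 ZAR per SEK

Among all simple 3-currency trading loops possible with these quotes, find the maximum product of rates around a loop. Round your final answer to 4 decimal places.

SEK→HKD→ZAR→SEK: 0.8894 × 2.309 × 0.5387 = 1.10629
MXN→HKD→ZAR→MXN: 0.4907 × 2.309 × 0.844 = 0.95627
MXN→SEK→ZAR→MXN: 0.5764 × 1.869 × 0.844 = 0.90923
Maximum is SEK→HKD→ZAR→SEK at 1.1063; arbitrage exists.

1.1063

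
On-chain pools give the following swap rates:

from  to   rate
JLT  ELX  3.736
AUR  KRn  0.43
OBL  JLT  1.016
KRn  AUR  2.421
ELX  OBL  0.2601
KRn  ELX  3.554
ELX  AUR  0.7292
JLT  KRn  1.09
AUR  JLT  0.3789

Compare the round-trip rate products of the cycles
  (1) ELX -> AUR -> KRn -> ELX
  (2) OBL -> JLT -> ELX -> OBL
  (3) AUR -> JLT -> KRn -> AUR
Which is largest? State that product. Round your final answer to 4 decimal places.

(1) 0.7292 × 0.43 × 3.554 = 1.11438
(2) 1.016 × 3.736 × 0.2601 = 0.98728
(3) 0.3789 × 1.09 × 2.421 = 0.99988
Highest is cycle (1) at 1.1144 (>1, arbitrage).

1.1144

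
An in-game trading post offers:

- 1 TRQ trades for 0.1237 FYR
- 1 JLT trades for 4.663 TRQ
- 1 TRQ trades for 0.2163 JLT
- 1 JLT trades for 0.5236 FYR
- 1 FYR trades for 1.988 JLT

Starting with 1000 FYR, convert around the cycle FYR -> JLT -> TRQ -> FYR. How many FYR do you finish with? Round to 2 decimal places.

1000 FYR × 1.988 = 1988 JLT
1988 JLT × 4.663 = 9270.044 TRQ
9270.044 TRQ × 0.1237 = 1146.7044428 FYR

1146.70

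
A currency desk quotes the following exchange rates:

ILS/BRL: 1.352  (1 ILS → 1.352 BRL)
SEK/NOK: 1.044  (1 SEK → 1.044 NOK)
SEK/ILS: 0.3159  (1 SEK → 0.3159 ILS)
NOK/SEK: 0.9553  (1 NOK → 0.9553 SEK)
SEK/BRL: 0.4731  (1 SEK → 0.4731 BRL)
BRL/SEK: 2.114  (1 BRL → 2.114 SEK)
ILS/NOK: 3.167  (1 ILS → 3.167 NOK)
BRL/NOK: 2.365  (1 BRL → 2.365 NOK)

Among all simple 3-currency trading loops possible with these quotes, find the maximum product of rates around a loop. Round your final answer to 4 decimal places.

1.0689

SEK→BRL→NOK→SEK: 0.4731 × 2.365 × 0.9553 = 1.06887
SEK→ILS→NOK→SEK: 0.3159 × 3.167 × 0.9553 = 0.95573
SEK→ILS→BRL→SEK: 0.3159 × 1.352 × 2.114 = 0.90288
Maximum is SEK→BRL→NOK→SEK at 1.0689; arbitrage exists.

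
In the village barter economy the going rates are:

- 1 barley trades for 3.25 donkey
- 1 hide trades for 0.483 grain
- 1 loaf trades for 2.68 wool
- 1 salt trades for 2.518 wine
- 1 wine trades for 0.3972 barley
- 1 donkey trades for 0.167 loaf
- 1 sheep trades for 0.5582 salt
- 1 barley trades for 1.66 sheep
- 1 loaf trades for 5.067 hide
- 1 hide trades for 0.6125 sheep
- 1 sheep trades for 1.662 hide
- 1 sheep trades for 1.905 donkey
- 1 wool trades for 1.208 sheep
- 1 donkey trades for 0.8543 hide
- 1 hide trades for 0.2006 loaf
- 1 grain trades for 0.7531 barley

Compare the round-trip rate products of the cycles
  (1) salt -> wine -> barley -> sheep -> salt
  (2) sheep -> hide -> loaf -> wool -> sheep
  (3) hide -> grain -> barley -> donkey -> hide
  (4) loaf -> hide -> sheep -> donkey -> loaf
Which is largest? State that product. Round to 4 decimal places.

(1) 2.518 × 0.3972 × 1.66 × 0.5582 = 0.92675
(2) 1.662 × 0.2006 × 2.68 × 1.208 = 1.07935
(3) 0.483 × 0.7531 × 3.25 × 0.8543 = 1.00994
(4) 5.067 × 0.6125 × 1.905 × 0.167 = 0.98734
Highest is cycle (2) at 1.0794 (>1, arbitrage).

1.0794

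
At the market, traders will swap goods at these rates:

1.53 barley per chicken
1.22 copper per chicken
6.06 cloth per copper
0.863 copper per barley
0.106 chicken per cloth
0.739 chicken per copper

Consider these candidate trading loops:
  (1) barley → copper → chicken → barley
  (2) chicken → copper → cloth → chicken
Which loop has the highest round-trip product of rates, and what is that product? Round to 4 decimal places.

(1) 0.863 × 0.739 × 1.53 = 0.97577
(2) 1.22 × 6.06 × 0.106 = 0.78368
Highest is cycle (1) at 0.9758 (≤1, no arbitrage).

0.9758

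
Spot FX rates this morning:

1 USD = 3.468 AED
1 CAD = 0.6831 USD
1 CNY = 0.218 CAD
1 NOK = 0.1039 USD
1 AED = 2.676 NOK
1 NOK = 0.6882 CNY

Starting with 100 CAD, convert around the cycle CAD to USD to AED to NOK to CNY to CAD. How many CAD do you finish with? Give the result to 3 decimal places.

95.109

100 CAD × 0.6831 = 68.31 USD
68.31 USD × 3.468 = 236.89908 AED
236.89908 AED × 2.676 = 633.94193808 NOK
633.94193808 NOK × 0.6882 = 436.278841786656 CNY
436.278841786656 CNY × 0.218 = 95.108787509491008 CAD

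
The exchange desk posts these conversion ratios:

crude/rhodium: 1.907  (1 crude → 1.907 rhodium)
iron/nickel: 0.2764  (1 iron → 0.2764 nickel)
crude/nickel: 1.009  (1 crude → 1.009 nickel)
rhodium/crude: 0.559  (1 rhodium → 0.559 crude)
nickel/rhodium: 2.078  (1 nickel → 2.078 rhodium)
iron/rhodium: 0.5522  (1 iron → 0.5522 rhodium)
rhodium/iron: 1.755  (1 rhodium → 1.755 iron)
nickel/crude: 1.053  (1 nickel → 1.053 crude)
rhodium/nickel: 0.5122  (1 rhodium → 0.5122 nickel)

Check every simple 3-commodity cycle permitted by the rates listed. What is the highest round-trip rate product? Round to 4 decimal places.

rhodium→crude→nickel→rhodium: 0.559 × 1.009 × 2.078 = 1.17206
rhodium→nickel→crude→rhodium: 0.5122 × 1.053 × 1.907 = 1.02853
rhodium→iron→nickel→rhodium: 1.755 × 0.2764 × 2.078 = 1.00800
Maximum is rhodium→crude→nickel→rhodium at 1.1721; arbitrage exists.

1.1721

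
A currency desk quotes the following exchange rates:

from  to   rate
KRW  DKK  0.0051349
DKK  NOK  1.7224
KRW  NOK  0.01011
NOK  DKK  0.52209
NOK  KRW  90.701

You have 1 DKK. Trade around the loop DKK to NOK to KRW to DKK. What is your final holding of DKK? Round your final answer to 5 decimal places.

0.80219

1 DKK × 1.7224 = 1.7224 NOK
1.7224 NOK × 90.701 = 156.2234024 KRW
156.2234024 KRW × 0.0051349 = 0.80219154898376 DKK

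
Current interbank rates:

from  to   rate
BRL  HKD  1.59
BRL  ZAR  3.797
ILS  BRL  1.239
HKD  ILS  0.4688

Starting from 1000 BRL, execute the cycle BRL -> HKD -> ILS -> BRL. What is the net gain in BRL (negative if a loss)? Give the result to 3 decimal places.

-76.459

1000 BRL × 1.59 = 1590 HKD
1590 HKD × 0.4688 = 745.392 ILS
745.392 ILS × 1.239 = 923.540688 BRL
Net change: 923.540688 − 1000 = -76.459312 BRL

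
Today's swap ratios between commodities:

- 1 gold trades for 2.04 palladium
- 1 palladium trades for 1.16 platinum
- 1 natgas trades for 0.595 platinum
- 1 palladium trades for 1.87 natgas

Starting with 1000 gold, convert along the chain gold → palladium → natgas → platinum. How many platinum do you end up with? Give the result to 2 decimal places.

2269.81

1000 gold × 2.04 = 2040 palladium
2040 palladium × 1.87 = 3814.8 natgas
3814.8 natgas × 0.595 = 2269.806 platinum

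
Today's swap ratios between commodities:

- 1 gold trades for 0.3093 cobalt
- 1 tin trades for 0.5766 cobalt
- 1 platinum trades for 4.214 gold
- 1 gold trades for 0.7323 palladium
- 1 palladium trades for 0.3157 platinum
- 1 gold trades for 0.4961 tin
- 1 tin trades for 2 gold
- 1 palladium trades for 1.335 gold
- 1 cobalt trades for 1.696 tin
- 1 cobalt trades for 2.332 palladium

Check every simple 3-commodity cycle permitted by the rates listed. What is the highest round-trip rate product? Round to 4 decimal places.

1.0491

cobalt→tin→gold→cobalt: 1.696 × 2 × 0.3093 = 1.04915
palladium→platinum→gold→palladium: 0.3157 × 4.214 × 0.7323 = 0.97422
palladium→gold→cobalt→palladium: 1.335 × 0.3093 × 2.332 = 0.96292
Maximum is cobalt→tin→gold→cobalt at 1.0491; arbitrage exists.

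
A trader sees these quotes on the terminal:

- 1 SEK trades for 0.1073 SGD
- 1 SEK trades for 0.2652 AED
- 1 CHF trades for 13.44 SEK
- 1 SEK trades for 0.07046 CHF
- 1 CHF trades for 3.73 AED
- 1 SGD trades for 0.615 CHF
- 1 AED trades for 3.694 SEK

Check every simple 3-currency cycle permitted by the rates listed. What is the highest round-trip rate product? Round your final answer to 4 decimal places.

0.9708

SEK→CHF→AED→SEK: 0.07046 × 3.73 × 3.694 = 0.97084
SEK→SGD→CHF→SEK: 0.1073 × 0.615 × 13.44 = 0.88690
Maximum is SEK→CHF→AED→SEK at 0.9708; no arbitrage — every cycle loses value.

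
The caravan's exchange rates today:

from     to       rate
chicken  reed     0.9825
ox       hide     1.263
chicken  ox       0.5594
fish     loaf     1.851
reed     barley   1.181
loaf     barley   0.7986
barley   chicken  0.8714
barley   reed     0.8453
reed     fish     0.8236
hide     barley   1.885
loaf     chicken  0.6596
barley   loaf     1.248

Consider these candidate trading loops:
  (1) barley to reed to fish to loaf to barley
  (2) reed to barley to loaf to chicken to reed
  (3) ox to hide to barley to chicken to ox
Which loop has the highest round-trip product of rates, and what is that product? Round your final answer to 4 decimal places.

1.1605

(1) 0.8453 × 0.8236 × 1.851 × 0.7986 = 1.02911
(2) 1.181 × 1.248 × 0.6596 × 0.9825 = 0.95516
(3) 1.263 × 1.885 × 0.8714 × 0.5594 = 1.16053
Highest is cycle (3) at 1.1605 (>1, arbitrage).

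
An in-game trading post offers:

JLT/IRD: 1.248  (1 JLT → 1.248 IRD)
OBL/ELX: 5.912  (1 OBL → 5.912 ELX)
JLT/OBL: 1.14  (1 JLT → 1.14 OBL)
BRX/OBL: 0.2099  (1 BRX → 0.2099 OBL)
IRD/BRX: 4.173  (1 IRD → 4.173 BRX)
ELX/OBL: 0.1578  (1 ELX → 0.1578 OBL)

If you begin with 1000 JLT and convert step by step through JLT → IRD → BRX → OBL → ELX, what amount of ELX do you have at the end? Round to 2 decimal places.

6462.64

1000 JLT × 1.248 = 1248 IRD
1248 IRD × 4.173 = 5207.904 BRX
5207.904 BRX × 0.2099 = 1093.1390496 OBL
1093.1390496 OBL × 5.912 = 6462.6380612352 ELX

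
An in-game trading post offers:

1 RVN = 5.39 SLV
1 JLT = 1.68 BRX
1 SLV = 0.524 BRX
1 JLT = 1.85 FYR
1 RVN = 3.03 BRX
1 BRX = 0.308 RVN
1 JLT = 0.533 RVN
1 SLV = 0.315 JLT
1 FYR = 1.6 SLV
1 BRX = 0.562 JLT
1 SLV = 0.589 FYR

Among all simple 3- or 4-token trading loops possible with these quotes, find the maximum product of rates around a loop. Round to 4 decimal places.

FYR→SLV→JLT→FYR: 1.6 × 0.315 × 1.85 = 0.93240
RVN→BRX→JLT→RVN: 3.03 × 0.562 × 0.533 = 0.90762
SLV→JLT→RVN→SLV: 0.315 × 0.533 × 5.39 = 0.90495
SLV→JLT→BRX→RVN→SLV: 0.315 × 1.68 × 0.308 × 5.39 = 0.87854
FYR→SLV→BRX→JLT→FYR: 1.6 × 0.524 × 0.562 × 1.85 = 0.87168
SLV→BRX→RVN→SLV: 0.524 × 0.308 × 5.39 = 0.86990
SLV→BRX→JLT→RVN→SLV: 0.524 × 0.562 × 0.533 × 5.39 = 0.84603
Maximum is FYR→SLV→JLT→FYR at 0.9324; no arbitrage — every cycle loses value.

0.9324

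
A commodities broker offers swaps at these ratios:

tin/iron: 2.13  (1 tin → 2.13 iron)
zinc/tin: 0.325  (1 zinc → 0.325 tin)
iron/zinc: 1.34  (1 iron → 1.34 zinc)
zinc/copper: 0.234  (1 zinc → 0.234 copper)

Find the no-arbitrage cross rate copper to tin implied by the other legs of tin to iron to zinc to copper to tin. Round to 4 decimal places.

1.4973

Known legs of the cycle: 2.13 × 1.34 × 0.234 = 0.6678828
For no arbitrage the full-cycle product must be 1, so the missing rate is 1 / 0.6678828 ≈ 1.497269.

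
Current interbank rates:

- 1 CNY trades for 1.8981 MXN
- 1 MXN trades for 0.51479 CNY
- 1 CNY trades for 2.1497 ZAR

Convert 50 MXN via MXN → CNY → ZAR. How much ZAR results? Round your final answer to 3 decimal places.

55.332

50 MXN × 0.51479 = 25.7395 CNY
25.7395 CNY × 2.1497 = 55.33220315 ZAR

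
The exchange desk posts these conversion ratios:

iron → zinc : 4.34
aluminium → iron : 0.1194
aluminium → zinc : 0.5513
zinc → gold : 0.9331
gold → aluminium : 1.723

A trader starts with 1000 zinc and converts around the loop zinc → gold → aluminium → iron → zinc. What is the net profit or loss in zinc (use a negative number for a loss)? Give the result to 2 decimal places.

-166.88

1000 zinc × 0.9331 = 933.1 gold
933.1 gold × 1.723 = 1607.7313 aluminium
1607.7313 aluminium × 0.1194 = 191.96311722 iron
191.96311722 iron × 4.34 = 833.1199287348 zinc
Net change: 833.1199287348 − 1000 = -166.8800712652 zinc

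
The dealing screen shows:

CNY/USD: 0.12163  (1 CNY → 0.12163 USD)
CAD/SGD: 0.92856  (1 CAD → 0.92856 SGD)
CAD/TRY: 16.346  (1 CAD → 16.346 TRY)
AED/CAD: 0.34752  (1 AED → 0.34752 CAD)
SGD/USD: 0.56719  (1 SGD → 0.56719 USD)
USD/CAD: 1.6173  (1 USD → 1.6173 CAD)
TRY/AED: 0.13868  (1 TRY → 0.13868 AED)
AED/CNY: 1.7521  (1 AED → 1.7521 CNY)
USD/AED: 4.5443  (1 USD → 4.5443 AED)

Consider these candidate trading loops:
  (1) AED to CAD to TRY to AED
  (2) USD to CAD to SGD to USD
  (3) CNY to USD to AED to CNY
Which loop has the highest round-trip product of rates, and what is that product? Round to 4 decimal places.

0.9684

(1) 0.34752 × 16.346 × 0.13868 = 0.78778
(2) 1.6173 × 0.92856 × 0.56719 = 0.85178
(3) 0.12163 × 4.5443 × 1.7521 = 0.96843
Highest is cycle (3) at 0.9684 (≤1, no arbitrage).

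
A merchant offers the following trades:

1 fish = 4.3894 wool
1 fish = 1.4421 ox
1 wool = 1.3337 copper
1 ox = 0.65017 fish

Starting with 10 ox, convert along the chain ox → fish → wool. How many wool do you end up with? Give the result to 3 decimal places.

28.539

10 ox × 0.65017 = 6.5017 fish
6.5017 fish × 4.3894 = 28.53856198 wool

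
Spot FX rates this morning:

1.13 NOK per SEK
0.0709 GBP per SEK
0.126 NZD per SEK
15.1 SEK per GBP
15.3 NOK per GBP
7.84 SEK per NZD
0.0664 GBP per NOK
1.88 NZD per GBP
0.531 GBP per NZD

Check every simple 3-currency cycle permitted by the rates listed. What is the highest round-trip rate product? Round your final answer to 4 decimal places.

1.1330

SEK→NOK→GBP→SEK: 1.13 × 0.0664 × 15.1 = 1.13298
NZD→SEK→GBP→NZD: 7.84 × 0.0709 × 1.88 = 1.04501
NZD→GBP→SEK→NZD: 0.531 × 15.1 × 0.126 = 1.01028
Maximum is SEK→NOK→GBP→SEK at 1.1330; arbitrage exists.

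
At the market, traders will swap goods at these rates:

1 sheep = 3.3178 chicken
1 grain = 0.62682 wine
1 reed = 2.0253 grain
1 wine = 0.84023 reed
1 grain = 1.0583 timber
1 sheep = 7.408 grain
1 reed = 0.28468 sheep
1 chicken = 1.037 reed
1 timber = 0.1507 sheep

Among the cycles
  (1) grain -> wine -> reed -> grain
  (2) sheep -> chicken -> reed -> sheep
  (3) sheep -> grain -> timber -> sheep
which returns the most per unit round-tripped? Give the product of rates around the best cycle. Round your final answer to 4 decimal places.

1.1815

(1) 0.62682 × 0.84023 × 2.0253 = 1.06667
(2) 3.3178 × 1.037 × 0.28468 = 0.97946
(3) 7.408 × 1.0583 × 0.1507 = 1.18147
Highest is cycle (3) at 1.1815 (>1, arbitrage).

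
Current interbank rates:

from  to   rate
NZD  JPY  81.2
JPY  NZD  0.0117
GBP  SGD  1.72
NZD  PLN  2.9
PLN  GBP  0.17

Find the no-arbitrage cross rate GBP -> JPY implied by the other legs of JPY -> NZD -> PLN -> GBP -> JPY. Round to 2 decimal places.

173.37

Known legs of the cycle: 0.0117 × 2.9 × 0.17 = 0.0057681
For no arbitrage the full-cycle product must be 1, so the missing rate is 1 / 0.0057681 ≈ 173.3673.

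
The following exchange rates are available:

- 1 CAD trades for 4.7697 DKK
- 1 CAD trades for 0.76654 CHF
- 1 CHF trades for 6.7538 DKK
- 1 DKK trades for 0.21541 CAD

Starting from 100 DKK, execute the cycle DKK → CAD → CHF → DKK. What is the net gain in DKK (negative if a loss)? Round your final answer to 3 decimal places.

11.519

100 DKK × 0.21541 = 21.541 CAD
21.541 CAD × 0.76654 = 16.51203814 CHF
16.51203814 CHF × 6.7538 = 111.519003189932 DKK
Net change: 111.519003189932 − 100 = 11.519003189932 DKK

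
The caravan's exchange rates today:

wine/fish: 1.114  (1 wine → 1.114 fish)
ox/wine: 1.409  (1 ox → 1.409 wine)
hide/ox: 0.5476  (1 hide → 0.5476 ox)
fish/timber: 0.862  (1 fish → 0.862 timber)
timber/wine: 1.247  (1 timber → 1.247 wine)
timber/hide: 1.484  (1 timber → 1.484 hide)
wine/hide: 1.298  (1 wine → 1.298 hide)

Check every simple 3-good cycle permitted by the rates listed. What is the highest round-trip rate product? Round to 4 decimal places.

timber→wine→fish→timber: 1.247 × 1.114 × 0.862 = 1.19745
wine→hide→ox→wine: 1.298 × 0.5476 × 1.409 = 1.00150
Maximum is timber→wine→fish→timber at 1.1975; arbitrage exists.

1.1975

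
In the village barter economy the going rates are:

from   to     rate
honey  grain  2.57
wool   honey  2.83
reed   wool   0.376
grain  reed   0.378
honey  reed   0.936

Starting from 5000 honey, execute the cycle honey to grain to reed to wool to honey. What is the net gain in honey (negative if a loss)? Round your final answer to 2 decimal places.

5000 honey × 2.57 = 12850 grain
12850 grain × 0.378 = 4857.3 reed
4857.3 reed × 0.376 = 1826.3448 wool
1826.3448 wool × 2.83 = 5168.555784 honey
Net change: 5168.555784 − 5000 = 168.555784 honey

168.56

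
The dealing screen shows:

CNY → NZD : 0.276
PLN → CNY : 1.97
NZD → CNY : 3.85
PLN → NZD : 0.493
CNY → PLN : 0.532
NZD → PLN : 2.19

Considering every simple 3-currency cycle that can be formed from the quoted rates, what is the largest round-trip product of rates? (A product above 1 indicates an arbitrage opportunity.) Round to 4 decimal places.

CNY→NZD→PLN→CNY: 0.276 × 2.19 × 1.97 = 1.19075
CNY→PLN→NZD→CNY: 0.532 × 0.493 × 3.85 = 1.00976
Maximum is CNY→NZD→PLN→CNY at 1.1907; arbitrage exists.

1.1907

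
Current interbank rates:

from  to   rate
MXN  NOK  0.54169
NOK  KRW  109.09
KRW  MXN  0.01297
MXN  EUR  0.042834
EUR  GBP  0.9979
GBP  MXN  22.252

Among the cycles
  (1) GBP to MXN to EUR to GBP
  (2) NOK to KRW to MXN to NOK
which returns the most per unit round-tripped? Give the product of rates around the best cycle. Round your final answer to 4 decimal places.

(1) 22.252 × 0.042834 × 0.9979 = 0.95114
(2) 109.09 × 0.01297 × 0.54169 = 0.76644
Highest is cycle (1) at 0.9511 (≤1, no arbitrage).

0.9511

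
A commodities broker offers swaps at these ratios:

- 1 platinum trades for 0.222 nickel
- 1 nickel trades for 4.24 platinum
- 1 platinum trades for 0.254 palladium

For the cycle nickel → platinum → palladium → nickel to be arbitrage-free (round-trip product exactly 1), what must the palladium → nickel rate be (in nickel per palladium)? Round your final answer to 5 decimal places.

0.92854

Known legs of the cycle: 4.24 × 0.254 = 1.07696
For no arbitrage the full-cycle product must be 1, so the missing rate is 1 / 1.07696 ≈ 0.9285396.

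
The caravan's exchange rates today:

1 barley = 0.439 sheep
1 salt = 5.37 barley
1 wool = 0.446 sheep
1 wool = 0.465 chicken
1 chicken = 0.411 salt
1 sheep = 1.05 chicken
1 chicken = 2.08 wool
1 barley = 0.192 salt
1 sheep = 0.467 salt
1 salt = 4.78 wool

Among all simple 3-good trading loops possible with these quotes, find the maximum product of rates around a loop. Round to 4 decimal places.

sheep→salt→barley→sheep: 0.467 × 5.37 × 0.439 = 1.10092
sheep→salt→wool→sheep: 0.467 × 4.78 × 0.446 = 0.99559
sheep→chicken→wool→sheep: 1.05 × 2.08 × 0.446 = 0.97406
salt→wool→chicken→salt: 4.78 × 0.465 × 0.411 = 0.91353
Maximum is sheep→salt→barley→sheep at 1.1009; arbitrage exists.

1.1009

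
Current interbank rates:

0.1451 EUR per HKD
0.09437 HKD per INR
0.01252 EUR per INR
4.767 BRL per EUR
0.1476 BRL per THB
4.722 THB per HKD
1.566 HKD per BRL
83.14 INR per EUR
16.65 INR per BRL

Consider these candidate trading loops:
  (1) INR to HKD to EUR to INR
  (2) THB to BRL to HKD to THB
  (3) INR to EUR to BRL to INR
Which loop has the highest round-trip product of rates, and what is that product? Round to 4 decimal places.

(1) 0.09437 × 0.1451 × 83.14 = 1.13844
(2) 0.1476 × 1.566 × 4.722 = 1.09145
(3) 0.01252 × 4.767 × 16.65 = 0.99372
Highest is cycle (1) at 1.1384 (>1, arbitrage).

1.1384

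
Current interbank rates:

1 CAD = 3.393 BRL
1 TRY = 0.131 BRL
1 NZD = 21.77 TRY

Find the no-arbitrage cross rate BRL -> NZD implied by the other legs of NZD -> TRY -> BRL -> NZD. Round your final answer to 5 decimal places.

0.35065

Known legs of the cycle: 21.77 × 0.131 = 2.85187
For no arbitrage the full-cycle product must be 1, so the missing rate is 1 / 2.85187 ≈ 0.3506471.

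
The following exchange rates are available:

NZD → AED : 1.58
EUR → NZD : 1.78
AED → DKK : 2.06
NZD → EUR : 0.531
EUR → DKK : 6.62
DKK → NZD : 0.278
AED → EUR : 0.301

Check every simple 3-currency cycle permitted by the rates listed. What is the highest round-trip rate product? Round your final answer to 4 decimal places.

0.9772

DKK→NZD→EUR→DKK: 0.278 × 0.531 × 6.62 = 0.97723
DKK→NZD→AED→DKK: 0.278 × 1.58 × 2.06 = 0.90483
NZD→AED→EUR→NZD: 1.58 × 0.301 × 1.78 = 0.84653
Maximum is DKK→NZD→EUR→DKK at 0.9772; no arbitrage — every cycle loses value.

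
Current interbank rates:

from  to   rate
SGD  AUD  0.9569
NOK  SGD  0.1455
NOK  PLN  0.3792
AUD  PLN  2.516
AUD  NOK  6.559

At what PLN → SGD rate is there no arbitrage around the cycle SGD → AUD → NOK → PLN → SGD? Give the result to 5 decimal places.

0.42017

Known legs of the cycle: 0.9569 × 6.559 × 0.3792 = 2.37997565232
For no arbitrage the full-cycle product must be 1, so the missing rate is 1 / 2.37997565232 ≈ 0.4201724.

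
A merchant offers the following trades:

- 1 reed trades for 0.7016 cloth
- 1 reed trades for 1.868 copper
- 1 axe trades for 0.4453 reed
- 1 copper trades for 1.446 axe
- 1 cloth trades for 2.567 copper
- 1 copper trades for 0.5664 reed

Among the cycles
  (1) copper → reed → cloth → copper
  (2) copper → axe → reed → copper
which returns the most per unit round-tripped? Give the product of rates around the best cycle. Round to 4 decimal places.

1.2028

(1) 0.5664 × 0.7016 × 2.567 = 1.02009
(2) 1.446 × 0.4453 × 1.868 = 1.20281
Highest is cycle (2) at 1.2028 (>1, arbitrage).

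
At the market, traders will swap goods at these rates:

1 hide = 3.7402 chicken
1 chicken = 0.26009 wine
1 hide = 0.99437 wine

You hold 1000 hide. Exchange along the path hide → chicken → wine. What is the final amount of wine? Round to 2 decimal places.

1000 hide × 3.7402 = 3740.2 chicken
3740.2 chicken × 0.26009 = 972.788618 wine

972.79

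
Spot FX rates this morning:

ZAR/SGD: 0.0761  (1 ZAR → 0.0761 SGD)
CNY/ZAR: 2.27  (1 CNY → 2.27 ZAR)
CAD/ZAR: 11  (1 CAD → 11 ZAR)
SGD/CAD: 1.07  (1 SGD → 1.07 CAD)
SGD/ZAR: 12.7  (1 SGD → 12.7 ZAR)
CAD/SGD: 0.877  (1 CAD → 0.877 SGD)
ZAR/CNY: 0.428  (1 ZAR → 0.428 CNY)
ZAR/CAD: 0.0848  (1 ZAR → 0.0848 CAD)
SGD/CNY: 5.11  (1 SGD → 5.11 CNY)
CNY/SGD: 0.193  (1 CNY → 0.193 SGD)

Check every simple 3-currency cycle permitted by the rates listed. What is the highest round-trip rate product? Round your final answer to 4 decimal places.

1.0491

ZAR→CNY→SGD→ZAR: 0.428 × 0.193 × 12.7 = 1.04907
ZAR→CAD→SGD→ZAR: 0.0848 × 0.877 × 12.7 = 0.94449
ZAR→SGD→CAD→ZAR: 0.0761 × 1.07 × 11 = 0.89570
ZAR→SGD→CNY→ZAR: 0.0761 × 5.11 × 2.27 = 0.88274
Maximum is ZAR→CNY→SGD→ZAR at 1.0491; arbitrage exists.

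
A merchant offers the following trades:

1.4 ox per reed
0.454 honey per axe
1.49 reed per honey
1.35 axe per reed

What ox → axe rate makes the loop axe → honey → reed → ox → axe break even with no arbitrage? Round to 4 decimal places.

Known legs of the cycle: 0.454 × 1.49 × 1.4 = 0.947044
For no arbitrage the full-cycle product must be 1, so the missing rate is 1 / 0.947044 ≈ 1.055917.

1.0559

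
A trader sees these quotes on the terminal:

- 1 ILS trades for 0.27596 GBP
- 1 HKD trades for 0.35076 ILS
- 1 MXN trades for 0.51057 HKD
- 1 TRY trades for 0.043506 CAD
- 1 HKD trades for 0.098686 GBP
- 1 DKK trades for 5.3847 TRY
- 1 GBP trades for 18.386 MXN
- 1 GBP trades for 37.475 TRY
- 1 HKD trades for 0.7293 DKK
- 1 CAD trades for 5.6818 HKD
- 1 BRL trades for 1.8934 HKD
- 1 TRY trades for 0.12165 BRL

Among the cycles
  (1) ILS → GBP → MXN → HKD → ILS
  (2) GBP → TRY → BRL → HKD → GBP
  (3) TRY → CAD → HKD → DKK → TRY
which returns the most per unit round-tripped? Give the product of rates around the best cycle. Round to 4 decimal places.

0.9707

(1) 0.27596 × 18.386 × 0.51057 × 0.35076 = 0.90865
(2) 37.475 × 0.12165 × 1.8934 × 0.098686 = 0.85183
(3) 0.043506 × 5.6818 × 0.7293 × 5.3847 = 0.97074
Highest is cycle (3) at 0.9707 (≤1, no arbitrage).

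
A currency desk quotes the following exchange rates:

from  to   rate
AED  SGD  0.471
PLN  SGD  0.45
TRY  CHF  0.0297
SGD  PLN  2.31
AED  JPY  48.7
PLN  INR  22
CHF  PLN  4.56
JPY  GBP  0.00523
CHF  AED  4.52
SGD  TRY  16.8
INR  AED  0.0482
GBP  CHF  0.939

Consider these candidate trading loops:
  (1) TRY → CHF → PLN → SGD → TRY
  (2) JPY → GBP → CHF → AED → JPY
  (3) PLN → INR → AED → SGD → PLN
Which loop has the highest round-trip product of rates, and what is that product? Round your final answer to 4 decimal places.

(1) 0.0297 × 4.56 × 0.45 × 16.8 = 1.02387
(2) 0.00523 × 0.939 × 4.52 × 48.7 = 1.08102
(3) 22 × 0.0482 × 0.471 × 2.31 = 1.15373
Highest is cycle (3) at 1.1537 (>1, arbitrage).

1.1537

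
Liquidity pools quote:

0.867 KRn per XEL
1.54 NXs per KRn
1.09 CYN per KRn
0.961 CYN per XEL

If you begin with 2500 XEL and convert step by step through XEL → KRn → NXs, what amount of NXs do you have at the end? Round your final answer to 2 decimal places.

2500 XEL × 0.867 = 2167.5 KRn
2167.5 KRn × 1.54 = 3337.95 NXs

3337.95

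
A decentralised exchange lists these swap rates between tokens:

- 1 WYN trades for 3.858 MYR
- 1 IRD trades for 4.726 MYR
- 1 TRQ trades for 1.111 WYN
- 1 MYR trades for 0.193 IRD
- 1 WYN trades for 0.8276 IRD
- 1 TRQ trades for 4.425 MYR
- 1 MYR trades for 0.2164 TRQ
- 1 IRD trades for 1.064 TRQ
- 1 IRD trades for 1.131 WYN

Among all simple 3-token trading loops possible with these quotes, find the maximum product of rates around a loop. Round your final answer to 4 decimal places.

IRD→TRQ→WYN→IRD: 1.064 × 1.111 × 0.8276 = 0.97831
MYR→TRQ→WYN→MYR: 0.2164 × 1.111 × 3.858 = 0.92754
MYR→IRD→TRQ→MYR: 0.193 × 1.064 × 4.425 = 0.90868
MYR→IRD→WYN→MYR: 0.193 × 1.131 × 3.858 = 0.84214
Maximum is IRD→TRQ→WYN→IRD at 0.9783; no arbitrage — every cycle loses value.

0.9783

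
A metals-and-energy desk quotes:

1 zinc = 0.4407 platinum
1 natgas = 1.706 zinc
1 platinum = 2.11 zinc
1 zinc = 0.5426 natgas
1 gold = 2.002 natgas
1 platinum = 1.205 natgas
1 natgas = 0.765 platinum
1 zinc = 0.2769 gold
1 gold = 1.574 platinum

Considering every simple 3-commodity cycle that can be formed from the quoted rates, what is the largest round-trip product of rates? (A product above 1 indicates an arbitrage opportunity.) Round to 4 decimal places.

0.9457

zinc→gold→natgas→zinc: 0.2769 × 2.002 × 1.706 = 0.94573
zinc→gold→platinum→zinc: 0.2769 × 1.574 × 2.11 = 0.91962
zinc→platinum→natgas→zinc: 0.4407 × 1.205 × 1.706 = 0.90596
zinc→natgas→platinum→zinc: 0.5426 × 0.765 × 2.11 = 0.87584
Maximum is zinc→gold→natgas→zinc at 0.9457; no arbitrage — every cycle loses value.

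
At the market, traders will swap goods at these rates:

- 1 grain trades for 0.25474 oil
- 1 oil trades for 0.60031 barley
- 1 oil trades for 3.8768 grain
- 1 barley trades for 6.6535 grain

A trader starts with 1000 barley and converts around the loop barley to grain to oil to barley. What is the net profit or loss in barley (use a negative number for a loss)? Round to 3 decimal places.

17.473

1000 barley × 6.6535 = 6653.5 grain
6653.5 grain × 0.25474 = 1694.91259 oil
1694.91259 oil × 0.60031 = 1017.4729769029 barley
Net change: 1017.4729769029 − 1000 = 17.4729769029 barley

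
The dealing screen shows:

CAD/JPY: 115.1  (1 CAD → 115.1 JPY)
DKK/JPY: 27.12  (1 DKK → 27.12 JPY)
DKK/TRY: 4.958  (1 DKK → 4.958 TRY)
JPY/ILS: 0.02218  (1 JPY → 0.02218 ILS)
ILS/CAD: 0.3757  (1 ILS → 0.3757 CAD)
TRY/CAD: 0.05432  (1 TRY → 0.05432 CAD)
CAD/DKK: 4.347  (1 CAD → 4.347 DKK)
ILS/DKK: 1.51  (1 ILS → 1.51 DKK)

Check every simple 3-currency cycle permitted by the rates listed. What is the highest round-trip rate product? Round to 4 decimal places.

1.1707

CAD→DKK→TRY→CAD: 4.347 × 4.958 × 0.05432 = 1.17073
ILS→CAD→JPY→ILS: 0.3757 × 115.1 × 0.02218 = 0.95913
ILS→DKK→JPY→ILS: 1.51 × 27.12 × 0.02218 = 0.90830
Maximum is CAD→DKK→TRY→CAD at 1.1707; arbitrage exists.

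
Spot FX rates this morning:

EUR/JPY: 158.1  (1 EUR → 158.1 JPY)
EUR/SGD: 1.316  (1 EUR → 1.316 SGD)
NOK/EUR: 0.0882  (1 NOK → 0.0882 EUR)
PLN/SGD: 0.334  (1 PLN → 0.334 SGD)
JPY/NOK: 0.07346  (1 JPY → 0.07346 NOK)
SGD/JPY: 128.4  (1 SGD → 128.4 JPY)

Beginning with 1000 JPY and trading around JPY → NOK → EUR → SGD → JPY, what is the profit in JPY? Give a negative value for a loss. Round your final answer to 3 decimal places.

94.814

1000 JPY × 0.07346 = 73.46 NOK
73.46 NOK × 0.0882 = 6.479172 EUR
6.479172 EUR × 1.316 = 8.526590352 SGD
8.526590352 SGD × 128.4 = 1094.8142011968 JPY
Net change: 1094.8142011968 − 1000 = 94.8142011968 JPY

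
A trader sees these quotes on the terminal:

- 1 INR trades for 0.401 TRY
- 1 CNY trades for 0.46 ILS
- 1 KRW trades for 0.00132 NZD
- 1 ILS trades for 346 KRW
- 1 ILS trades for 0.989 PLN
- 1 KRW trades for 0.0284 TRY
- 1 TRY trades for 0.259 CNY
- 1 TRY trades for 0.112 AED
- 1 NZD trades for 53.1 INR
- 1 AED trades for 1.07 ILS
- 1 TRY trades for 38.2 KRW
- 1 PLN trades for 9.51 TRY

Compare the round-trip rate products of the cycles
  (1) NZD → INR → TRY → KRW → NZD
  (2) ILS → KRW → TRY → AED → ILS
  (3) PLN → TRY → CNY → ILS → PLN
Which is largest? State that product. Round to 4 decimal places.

1.1776

(1) 53.1 × 0.401 × 38.2 × 0.00132 = 1.07368
(2) 346 × 0.0284 × 0.112 × 1.07 = 1.17760
(3) 9.51 × 0.259 × 0.46 × 0.989 = 1.12056
Highest is cycle (2) at 1.1776 (>1, arbitrage).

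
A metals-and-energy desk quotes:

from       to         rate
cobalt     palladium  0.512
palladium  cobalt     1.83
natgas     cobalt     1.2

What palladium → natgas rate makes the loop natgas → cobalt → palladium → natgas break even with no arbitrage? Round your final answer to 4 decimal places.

1.6276

Known legs of the cycle: 1.2 × 0.512 = 0.6144
For no arbitrage the full-cycle product must be 1, so the missing rate is 1 / 0.6144 ≈ 1.627604.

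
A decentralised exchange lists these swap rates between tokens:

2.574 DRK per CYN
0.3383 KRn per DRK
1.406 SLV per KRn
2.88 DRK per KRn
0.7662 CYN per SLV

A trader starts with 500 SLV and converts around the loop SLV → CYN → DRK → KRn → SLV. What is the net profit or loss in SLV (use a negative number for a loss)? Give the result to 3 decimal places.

-30.962

500 SLV × 0.7662 = 383.1 CYN
383.1 CYN × 2.574 = 986.0994 DRK
986.0994 DRK × 0.3383 = 333.59742702 KRn
333.59742702 KRn × 1.406 = 469.03798239012 SLV
Net change: 469.03798239012 − 500 = -30.96201760988 SLV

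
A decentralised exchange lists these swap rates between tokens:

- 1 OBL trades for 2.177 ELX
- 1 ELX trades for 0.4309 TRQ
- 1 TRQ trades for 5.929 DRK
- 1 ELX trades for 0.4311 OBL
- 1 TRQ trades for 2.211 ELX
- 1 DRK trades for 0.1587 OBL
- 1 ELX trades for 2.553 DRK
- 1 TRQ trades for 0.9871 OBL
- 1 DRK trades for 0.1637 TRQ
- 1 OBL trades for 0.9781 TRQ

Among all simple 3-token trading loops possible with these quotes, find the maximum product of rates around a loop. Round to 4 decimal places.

0.9323

TRQ→ELX→OBL→TRQ: 2.211 × 0.4311 × 0.9781 = 0.93229
TRQ→OBL→ELX→TRQ: 0.9871 × 2.177 × 0.4309 = 0.92597
DRK→TRQ→ELX→DRK: 0.1637 × 2.211 × 2.553 = 0.92403
DRK→OBL→TRQ→DRK: 0.1587 × 0.9781 × 5.929 = 0.92033
DRK→OBL→ELX→DRK: 0.1587 × 2.177 × 2.553 = 0.88204
Maximum is TRQ→ELX→OBL→TRQ at 0.9323; no arbitrage — every cycle loses value.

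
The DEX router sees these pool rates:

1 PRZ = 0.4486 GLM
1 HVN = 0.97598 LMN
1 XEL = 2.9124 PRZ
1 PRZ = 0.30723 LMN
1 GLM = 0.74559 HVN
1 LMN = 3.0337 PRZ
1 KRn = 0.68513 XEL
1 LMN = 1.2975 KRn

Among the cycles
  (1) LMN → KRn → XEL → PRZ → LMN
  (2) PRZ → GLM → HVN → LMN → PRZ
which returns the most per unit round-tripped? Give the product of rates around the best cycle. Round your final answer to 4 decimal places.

(1) 1.2975 × 0.68513 × 2.9124 × 0.30723 = 0.79542
(2) 0.4486 × 0.74559 × 0.97598 × 3.0337 = 0.99031
Highest is cycle (2) at 0.9903 (≤1, no arbitrage).

0.9903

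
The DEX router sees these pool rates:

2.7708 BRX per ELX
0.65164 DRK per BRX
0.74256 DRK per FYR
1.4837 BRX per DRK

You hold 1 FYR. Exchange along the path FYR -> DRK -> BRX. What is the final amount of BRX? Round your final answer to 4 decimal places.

1.1017

1 FYR × 0.74256 = 0.74256 DRK
0.74256 DRK × 1.4837 = 1.101736272 BRX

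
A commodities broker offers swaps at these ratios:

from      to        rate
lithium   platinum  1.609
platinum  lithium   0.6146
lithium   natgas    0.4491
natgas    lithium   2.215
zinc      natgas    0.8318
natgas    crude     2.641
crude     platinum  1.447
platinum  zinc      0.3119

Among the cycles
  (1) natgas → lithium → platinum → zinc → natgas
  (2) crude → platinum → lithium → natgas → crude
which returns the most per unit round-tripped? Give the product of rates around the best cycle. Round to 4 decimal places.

1.0548

(1) 2.215 × 1.609 × 0.3119 × 0.8318 = 0.92462
(2) 1.447 × 0.6146 × 0.4491 × 2.641 = 1.05481
Highest is cycle (2) at 1.0548 (>1, arbitrage).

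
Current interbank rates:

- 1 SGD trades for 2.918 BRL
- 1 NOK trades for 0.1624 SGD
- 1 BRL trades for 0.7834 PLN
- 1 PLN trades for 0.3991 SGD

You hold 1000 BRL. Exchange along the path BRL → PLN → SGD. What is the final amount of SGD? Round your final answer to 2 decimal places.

312.65

1000 BRL × 0.7834 = 783.4 PLN
783.4 PLN × 0.3991 = 312.65494 SGD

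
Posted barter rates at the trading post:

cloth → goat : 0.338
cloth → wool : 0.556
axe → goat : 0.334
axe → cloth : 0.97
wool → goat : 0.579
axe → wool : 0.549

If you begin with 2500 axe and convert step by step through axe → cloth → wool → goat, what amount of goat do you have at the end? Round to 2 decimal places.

780.67

2500 axe × 0.97 = 2425 cloth
2425 cloth × 0.556 = 1348.3 wool
1348.3 wool × 0.579 = 780.6657 goat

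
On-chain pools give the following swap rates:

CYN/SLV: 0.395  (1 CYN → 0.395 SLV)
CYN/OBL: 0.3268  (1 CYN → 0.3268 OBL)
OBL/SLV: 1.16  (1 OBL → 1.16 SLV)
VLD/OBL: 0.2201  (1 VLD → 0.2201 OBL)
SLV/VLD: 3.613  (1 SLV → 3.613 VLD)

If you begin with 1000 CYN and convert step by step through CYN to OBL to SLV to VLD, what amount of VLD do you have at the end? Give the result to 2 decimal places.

1000 CYN × 0.3268 = 326.8 OBL
326.8 OBL × 1.16 = 379.088 SLV
379.088 SLV × 3.613 = 1369.644944 VLD

1369.64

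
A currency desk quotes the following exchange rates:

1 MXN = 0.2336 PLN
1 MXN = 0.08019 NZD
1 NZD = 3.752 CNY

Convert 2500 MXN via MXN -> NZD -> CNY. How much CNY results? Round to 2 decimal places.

2500 MXN × 0.08019 = 200.475 NZD
200.475 NZD × 3.752 = 752.1822 CNY

752.18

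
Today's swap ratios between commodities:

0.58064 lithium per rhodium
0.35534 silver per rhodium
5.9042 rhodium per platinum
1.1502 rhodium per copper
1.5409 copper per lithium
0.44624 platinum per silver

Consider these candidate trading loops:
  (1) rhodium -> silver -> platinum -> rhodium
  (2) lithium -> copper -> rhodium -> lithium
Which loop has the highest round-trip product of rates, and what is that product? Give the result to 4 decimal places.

1.0291

(1) 0.35534 × 0.44624 × 5.9042 = 0.93621
(2) 1.5409 × 1.1502 × 0.58064 = 1.02909
Highest is cycle (2) at 1.0291 (>1, arbitrage).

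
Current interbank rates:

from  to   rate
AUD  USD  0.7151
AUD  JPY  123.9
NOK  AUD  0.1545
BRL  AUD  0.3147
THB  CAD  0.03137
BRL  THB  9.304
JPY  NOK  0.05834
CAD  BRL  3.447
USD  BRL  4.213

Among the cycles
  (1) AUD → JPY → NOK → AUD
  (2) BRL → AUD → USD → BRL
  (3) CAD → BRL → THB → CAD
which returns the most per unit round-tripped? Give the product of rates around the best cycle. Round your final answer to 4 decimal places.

(1) 123.9 × 0.05834 × 0.1545 = 1.11678
(2) 0.3147 × 0.7151 × 4.213 = 0.94810
(3) 3.447 × 9.304 × 0.03137 = 1.00606
Highest is cycle (1) at 1.1168 (>1, arbitrage).

1.1168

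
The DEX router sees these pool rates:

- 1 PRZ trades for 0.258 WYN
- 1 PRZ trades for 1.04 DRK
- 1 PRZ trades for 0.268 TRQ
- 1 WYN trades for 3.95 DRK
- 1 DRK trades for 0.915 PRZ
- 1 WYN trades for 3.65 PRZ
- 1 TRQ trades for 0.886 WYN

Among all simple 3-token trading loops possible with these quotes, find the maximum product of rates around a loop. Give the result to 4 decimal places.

0.9325

DRK→PRZ→WYN→DRK: 0.915 × 0.258 × 3.95 = 0.93248
TRQ→WYN→PRZ→TRQ: 0.886 × 3.65 × 0.268 = 0.86669
Maximum is DRK→PRZ→WYN→DRK at 0.9325; no arbitrage — every cycle loses value.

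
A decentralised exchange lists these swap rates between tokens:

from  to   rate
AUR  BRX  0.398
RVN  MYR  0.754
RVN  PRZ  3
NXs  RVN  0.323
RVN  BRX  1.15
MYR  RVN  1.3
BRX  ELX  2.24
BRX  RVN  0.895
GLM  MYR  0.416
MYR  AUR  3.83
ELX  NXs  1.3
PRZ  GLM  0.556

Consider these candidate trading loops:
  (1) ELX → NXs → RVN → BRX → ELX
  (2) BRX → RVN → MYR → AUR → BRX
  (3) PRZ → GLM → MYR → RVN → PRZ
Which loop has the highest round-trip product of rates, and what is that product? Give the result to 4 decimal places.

(1) 1.3 × 0.323 × 1.15 × 2.24 = 1.08166
(2) 0.895 × 0.754 × 3.83 × 0.398 = 1.02867
(3) 0.556 × 0.416 × 1.3 × 3 = 0.90205
Highest is cycle (1) at 1.0817 (>1, arbitrage).

1.0817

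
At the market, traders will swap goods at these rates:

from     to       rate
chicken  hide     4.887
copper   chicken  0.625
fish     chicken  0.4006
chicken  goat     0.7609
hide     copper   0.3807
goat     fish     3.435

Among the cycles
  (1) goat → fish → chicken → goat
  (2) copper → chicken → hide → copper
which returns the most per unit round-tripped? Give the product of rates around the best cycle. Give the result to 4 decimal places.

1.1628

(1) 3.435 × 0.4006 × 0.7609 = 1.04704
(2) 0.625 × 4.887 × 0.3807 = 1.16280
Highest is cycle (2) at 1.1628 (>1, arbitrage).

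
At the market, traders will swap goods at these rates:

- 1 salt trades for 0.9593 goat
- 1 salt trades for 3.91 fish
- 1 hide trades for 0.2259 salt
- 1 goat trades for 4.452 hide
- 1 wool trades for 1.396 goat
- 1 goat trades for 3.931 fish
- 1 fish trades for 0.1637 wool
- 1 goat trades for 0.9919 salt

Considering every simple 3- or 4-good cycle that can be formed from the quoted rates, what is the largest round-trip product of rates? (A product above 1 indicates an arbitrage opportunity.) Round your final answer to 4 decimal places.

goat→hide→salt→goat: 4.452 × 0.2259 × 0.9593 = 0.96477
goat→fish→wool→goat: 3.931 × 0.1637 × 1.396 = 0.89833
goat→salt→fish→wool→goat: 0.9919 × 3.91 × 0.1637 × 1.396 = 0.88630
Maximum is goat→hide→salt→goat at 0.9648; no arbitrage — every cycle loses value.

0.9648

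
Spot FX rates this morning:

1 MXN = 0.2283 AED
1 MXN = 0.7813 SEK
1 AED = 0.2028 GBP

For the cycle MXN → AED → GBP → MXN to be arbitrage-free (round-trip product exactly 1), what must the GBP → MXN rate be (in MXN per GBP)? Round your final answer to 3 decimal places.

21.599

Known legs of the cycle: 0.2283 × 0.2028 = 0.04629924
For no arbitrage the full-cycle product must be 1, so the missing rate is 1 / 0.04629924 ≈ 21.59863.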